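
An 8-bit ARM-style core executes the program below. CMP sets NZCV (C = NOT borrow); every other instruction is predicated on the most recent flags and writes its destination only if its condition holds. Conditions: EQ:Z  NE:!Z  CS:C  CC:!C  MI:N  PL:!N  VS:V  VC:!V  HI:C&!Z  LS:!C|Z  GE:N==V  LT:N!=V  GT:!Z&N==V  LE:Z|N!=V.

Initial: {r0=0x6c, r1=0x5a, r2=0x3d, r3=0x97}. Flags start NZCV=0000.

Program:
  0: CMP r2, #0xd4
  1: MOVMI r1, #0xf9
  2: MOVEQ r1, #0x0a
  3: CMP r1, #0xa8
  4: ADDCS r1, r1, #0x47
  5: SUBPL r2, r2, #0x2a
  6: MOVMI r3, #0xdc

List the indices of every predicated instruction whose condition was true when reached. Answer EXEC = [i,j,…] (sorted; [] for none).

EXEC = [6]

[0] flags=0000 → (cmp)
[1] flags=0000 MI?F → skip
[2] flags=0000 EQ?F → skip
[3] flags=1001 → (cmp)
[4] flags=1001 CS?F → skip
[5] flags=1001 PL?F → skip
[6] flags=1001 MI?T → r3=0xdc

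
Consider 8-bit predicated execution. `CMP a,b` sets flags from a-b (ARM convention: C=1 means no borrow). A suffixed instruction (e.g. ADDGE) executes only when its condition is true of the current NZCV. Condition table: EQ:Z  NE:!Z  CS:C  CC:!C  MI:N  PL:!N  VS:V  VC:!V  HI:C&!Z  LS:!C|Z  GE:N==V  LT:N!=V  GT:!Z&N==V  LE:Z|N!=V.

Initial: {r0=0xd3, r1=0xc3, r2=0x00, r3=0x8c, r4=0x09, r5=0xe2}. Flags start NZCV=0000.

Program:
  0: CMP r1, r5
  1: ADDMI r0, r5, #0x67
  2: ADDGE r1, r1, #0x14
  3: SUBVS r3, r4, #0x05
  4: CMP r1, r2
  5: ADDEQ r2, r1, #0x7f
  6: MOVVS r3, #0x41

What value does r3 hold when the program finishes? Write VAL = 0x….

VAL = 0x8c

[0] flags=1000 → (cmp)
[1] flags=1000 MI?T → r0=0x49
[2] flags=1000 GE?F → skip
[3] flags=1000 VS?F → skip
[4] flags=1010 → (cmp)
[5] flags=1010 EQ?F → skip
[6] flags=1010 VS?F → skip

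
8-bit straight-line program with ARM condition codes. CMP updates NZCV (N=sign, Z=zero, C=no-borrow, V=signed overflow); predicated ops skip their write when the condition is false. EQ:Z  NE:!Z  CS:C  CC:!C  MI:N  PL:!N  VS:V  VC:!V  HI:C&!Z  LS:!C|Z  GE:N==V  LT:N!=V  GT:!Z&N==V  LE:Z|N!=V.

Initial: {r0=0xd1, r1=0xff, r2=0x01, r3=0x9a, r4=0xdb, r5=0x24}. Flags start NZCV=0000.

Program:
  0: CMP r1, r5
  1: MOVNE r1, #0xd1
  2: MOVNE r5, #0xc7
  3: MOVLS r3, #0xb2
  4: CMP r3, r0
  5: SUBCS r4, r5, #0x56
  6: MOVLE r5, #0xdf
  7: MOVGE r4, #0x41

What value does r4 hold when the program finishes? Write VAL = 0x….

[0] flags=1010 → (cmp)
[1] flags=1010 NE?T → r1=0xd1
[2] flags=1010 NE?T → r5=0xc7
[3] flags=1010 LS?F → skip
[4] flags=1000 → (cmp)
[5] flags=1000 CS?F → skip
[6] flags=1000 LE?T → r5=0xdf
[7] flags=1000 GE?F → skip

VAL = 0xdb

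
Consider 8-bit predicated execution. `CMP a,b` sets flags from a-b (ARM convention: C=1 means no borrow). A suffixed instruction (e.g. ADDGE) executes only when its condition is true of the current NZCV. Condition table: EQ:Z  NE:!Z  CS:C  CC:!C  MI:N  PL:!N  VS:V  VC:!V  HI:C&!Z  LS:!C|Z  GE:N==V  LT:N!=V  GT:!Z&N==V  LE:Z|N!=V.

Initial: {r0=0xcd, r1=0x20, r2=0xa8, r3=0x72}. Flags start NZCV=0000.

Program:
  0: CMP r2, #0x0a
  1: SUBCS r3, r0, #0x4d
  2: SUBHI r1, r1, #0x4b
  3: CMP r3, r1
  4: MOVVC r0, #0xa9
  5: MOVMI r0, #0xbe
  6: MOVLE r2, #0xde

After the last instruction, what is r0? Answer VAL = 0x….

0: ✓ CMP  NZCV=1010
1: ✓ SUBCS  r3←0x80
2: ✓ SUBHI  r1←0xd5
3: ✓ CMP  NZCV=1000
4: ✓ MOVVC  r0←0xa9
5: ✓ MOVMI  r0←0xbe
6: ✓ MOVLE  r2←0xde

VAL = 0xbe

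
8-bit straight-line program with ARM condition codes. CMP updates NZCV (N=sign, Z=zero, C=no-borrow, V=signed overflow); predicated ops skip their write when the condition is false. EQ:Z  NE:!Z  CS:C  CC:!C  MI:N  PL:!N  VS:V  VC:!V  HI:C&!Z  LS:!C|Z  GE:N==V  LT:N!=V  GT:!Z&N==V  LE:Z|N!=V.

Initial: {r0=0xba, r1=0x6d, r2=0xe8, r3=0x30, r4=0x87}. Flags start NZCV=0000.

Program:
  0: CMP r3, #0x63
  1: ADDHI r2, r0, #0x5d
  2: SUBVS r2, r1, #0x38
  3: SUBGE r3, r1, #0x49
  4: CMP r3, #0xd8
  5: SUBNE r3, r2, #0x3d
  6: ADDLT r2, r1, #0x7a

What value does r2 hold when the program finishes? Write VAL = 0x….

VAL = 0xe8

[0] flags=1000 → (cmp)
[1] flags=1000 HI?F → skip
[2] flags=1000 VS?F → skip
[3] flags=1000 GE?F → skip
[4] flags=0000 → (cmp)
[5] flags=0000 NE?T → r3=0xab
[6] flags=0000 LT?F → skip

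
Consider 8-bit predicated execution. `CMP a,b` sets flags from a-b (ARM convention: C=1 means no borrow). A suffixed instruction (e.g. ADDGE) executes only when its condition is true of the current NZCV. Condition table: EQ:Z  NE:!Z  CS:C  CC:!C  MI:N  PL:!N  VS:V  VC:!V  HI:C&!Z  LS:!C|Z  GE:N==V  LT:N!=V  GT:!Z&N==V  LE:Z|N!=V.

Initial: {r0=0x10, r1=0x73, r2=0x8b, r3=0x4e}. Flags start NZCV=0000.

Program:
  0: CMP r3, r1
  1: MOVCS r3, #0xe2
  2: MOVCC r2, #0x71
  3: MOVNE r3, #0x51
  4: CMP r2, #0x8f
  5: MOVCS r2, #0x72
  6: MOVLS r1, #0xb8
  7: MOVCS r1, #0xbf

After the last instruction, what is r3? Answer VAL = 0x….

VAL = 0x51

0: ✓ CMP  NZCV=1000
1: · MOVCS
2: ✓ MOVCC  r2←0x71
3: ✓ MOVNE  r3←0x51
4: ✓ CMP  NZCV=1001
5: · MOVCS
6: ✓ MOVLS  r1←0xb8
7: · MOVCS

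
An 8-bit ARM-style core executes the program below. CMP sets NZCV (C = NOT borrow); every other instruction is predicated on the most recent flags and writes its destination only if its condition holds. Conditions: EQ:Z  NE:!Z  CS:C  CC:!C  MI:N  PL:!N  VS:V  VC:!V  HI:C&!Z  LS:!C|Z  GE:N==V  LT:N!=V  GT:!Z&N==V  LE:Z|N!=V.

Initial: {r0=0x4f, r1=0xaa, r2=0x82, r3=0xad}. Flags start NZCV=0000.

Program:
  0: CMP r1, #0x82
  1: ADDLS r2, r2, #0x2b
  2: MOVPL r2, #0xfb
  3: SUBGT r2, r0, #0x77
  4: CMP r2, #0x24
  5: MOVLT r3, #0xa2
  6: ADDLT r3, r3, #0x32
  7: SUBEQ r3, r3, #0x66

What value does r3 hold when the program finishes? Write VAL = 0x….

0: ✓ CMP  NZCV=0010
1: · ADDLS
2: ✓ MOVPL  r2←0xfb
3: ✓ SUBGT  r2←0xd8
4: ✓ CMP  NZCV=1010
5: ✓ MOVLT  r3←0xa2
6: ✓ ADDLT  r3←0xd4
7: · SUBEQ

VAL = 0xd4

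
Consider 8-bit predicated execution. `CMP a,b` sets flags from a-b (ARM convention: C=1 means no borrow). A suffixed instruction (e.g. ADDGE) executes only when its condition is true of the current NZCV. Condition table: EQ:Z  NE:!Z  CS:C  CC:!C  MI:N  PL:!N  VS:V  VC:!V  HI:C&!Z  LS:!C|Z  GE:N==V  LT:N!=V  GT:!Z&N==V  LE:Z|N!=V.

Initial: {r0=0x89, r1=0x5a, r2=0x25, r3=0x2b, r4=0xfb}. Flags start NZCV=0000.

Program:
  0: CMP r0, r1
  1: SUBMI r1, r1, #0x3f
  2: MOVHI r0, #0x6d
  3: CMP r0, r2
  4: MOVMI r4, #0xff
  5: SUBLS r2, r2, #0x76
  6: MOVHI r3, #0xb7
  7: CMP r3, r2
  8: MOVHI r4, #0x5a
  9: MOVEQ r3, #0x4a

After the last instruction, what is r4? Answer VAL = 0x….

[0] flags=0011 → (cmp)
[1] flags=0011 MI?F → skip
[2] flags=0011 HI?T → r0=0x6d
[3] flags=0010 → (cmp)
[4] flags=0010 MI?F → skip
[5] flags=0010 LS?F → skip
[6] flags=0010 HI?T → r3=0xb7
[7] flags=1010 → (cmp)
[8] flags=1010 HI?T → r4=0x5a
[9] flags=1010 EQ?F → skip

VAL = 0x5a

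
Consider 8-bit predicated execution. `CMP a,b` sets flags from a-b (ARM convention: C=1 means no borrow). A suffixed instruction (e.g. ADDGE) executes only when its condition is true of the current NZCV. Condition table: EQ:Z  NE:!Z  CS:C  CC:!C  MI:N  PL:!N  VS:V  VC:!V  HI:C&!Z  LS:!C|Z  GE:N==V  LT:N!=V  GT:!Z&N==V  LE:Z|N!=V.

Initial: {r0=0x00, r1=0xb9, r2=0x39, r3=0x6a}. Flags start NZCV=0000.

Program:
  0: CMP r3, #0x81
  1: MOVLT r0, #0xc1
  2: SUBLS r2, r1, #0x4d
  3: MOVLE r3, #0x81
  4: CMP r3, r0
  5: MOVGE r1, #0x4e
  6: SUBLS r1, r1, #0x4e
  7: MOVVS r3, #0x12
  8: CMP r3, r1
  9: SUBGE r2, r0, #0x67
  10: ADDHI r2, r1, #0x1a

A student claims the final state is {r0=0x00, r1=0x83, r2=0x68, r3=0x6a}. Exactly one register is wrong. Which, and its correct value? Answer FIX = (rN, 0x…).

0: ✓ CMP  NZCV=1001
1: · MOVLT
2: ✓ SUBLS  r2←0x6c
3: · MOVLE
4: ✓ CMP  NZCV=0010
5: ✓ MOVGE  r1←0x4e
6: · SUBLS
7: · MOVVS
8: ✓ CMP  NZCV=0010
9: ✓ SUBGE  r2←0x99
10: ✓ ADDHI  r2←0x68

FIX = (r1, 0x4e)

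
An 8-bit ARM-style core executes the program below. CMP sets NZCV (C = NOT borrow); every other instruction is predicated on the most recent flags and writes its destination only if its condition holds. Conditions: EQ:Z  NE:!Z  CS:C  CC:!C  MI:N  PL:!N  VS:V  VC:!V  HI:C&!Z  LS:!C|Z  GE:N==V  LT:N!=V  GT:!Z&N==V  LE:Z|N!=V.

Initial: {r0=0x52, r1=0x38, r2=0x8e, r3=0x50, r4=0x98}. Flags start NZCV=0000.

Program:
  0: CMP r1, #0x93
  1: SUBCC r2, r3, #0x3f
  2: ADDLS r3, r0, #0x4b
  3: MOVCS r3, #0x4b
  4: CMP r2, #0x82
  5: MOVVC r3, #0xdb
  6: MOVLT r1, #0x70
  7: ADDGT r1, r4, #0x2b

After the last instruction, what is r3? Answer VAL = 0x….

VAL = 0x9d

0: ✓ CMP  NZCV=1001
1: ✓ SUBCC  r2←0x11
2: ✓ ADDLS  r3←0x9d
3: · MOVCS
4: ✓ CMP  NZCV=1001
5: · MOVVC
6: · MOVLT
7: ✓ ADDGT  r1←0xc3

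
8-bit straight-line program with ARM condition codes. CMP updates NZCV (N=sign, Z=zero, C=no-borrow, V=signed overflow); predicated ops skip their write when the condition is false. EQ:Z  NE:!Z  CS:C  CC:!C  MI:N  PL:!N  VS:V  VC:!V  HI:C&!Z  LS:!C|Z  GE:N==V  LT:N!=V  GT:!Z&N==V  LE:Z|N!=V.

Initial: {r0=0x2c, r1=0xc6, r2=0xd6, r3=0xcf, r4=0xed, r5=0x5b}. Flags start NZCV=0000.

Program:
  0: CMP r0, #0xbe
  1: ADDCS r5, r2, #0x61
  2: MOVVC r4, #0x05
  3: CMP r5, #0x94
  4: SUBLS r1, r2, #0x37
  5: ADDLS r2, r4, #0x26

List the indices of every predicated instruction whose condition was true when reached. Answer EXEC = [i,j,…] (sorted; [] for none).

[0] flags=0000 → (cmp)
[1] flags=0000 CS?F → skip
[2] flags=0000 VC?T → r4=0x05
[3] flags=1001 → (cmp)
[4] flags=1001 LS?T → r1=0x9f
[5] flags=1001 LS?T → r2=0x2b

EXEC = [2,4,5]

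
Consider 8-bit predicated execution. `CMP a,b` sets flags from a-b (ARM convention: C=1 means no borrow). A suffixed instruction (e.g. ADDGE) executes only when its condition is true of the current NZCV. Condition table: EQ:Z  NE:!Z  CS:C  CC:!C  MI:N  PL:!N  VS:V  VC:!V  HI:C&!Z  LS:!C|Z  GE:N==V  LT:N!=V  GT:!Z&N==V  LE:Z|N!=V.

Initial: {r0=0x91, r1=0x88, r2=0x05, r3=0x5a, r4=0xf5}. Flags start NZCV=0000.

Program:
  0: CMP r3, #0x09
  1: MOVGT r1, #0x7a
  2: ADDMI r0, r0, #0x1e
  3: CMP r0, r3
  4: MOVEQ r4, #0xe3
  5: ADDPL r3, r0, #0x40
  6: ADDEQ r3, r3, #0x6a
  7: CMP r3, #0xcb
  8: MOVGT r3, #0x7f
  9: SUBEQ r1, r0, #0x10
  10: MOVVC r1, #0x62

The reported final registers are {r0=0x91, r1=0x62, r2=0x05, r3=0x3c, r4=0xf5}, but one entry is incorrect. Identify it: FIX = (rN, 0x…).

0: ✓ CMP  NZCV=0010
1: ✓ MOVGT  r1←0x7a
2: · ADDMI
3: ✓ CMP  NZCV=0011
4: · MOVEQ
5: ✓ ADDPL  r3←0xd1
6: · ADDEQ
7: ✓ CMP  NZCV=0010
8: ✓ MOVGT  r3←0x7f
9: · SUBEQ
10: ✓ MOVVC  r1←0x62

FIX = (r3, 0x7f)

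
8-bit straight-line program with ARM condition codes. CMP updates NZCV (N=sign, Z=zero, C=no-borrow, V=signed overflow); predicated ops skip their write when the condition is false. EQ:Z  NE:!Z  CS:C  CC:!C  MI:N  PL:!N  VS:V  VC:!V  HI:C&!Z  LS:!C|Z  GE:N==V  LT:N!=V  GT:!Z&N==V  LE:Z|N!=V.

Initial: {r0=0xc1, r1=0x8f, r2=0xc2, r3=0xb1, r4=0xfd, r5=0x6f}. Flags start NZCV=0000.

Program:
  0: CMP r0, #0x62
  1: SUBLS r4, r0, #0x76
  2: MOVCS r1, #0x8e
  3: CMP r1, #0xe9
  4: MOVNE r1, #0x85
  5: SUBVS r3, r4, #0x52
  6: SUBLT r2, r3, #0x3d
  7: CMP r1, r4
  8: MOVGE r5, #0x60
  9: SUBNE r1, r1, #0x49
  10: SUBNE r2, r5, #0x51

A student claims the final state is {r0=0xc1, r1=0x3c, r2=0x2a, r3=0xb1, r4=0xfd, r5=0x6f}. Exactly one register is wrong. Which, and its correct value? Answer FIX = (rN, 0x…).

FIX = (r2, 0x1e)

[0] flags=0011 → (cmp)
[1] flags=0011 LS?F → skip
[2] flags=0011 CS?T → r1=0x8e
[3] flags=1000 → (cmp)
[4] flags=1000 NE?T → r1=0x85
[5] flags=1000 VS?F → skip
[6] flags=1000 LT?T → r2=0x74
[7] flags=1000 → (cmp)
[8] flags=1000 GE?F → skip
[9] flags=1000 NE?T → r1=0x3c
[10] flags=1000 NE?T → r2=0x1e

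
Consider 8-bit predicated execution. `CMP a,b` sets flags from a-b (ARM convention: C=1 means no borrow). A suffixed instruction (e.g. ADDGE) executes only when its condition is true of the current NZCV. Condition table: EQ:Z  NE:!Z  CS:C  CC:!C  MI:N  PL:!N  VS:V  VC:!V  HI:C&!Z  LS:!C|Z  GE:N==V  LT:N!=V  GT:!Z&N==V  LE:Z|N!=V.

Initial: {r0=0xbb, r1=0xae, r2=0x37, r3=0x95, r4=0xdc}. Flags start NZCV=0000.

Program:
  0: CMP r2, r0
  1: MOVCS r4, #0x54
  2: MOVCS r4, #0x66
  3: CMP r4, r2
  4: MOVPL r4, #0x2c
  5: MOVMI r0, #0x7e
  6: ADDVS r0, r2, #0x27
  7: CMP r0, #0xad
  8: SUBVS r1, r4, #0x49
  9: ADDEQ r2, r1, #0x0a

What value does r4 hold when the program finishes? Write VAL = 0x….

VAL = 0xdc

0: ✓ CMP  NZCV=0000
1: · MOVCS
2: · MOVCS
3: ✓ CMP  NZCV=1010
4: · MOVPL
5: ✓ MOVMI  r0←0x7e
6: · ADDVS
7: ✓ CMP  NZCV=1001
8: ✓ SUBVS  r1←0x93
9: · ADDEQ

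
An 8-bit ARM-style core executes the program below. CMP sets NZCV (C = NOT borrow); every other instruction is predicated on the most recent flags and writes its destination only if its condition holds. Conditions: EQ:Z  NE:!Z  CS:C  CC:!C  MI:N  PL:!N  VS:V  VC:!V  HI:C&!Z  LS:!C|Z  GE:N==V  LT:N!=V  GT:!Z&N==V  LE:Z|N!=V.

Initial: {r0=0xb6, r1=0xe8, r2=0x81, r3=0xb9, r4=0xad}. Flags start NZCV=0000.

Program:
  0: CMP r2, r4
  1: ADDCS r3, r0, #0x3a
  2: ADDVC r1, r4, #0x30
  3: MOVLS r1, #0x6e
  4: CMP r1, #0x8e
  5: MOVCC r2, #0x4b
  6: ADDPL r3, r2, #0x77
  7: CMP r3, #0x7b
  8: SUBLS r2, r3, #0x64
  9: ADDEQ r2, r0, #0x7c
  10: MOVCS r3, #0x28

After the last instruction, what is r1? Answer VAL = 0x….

VAL = 0x6e

0: ✓ CMP  NZCV=1000
1: · ADDCS
2: ✓ ADDVC  r1←0xdd
3: ✓ MOVLS  r1←0x6e
4: ✓ CMP  NZCV=1001
5: ✓ MOVCC  r2←0x4b
6: · ADDPL
7: ✓ CMP  NZCV=0011
8: · SUBLS
9: · ADDEQ
10: ✓ MOVCS  r3←0x28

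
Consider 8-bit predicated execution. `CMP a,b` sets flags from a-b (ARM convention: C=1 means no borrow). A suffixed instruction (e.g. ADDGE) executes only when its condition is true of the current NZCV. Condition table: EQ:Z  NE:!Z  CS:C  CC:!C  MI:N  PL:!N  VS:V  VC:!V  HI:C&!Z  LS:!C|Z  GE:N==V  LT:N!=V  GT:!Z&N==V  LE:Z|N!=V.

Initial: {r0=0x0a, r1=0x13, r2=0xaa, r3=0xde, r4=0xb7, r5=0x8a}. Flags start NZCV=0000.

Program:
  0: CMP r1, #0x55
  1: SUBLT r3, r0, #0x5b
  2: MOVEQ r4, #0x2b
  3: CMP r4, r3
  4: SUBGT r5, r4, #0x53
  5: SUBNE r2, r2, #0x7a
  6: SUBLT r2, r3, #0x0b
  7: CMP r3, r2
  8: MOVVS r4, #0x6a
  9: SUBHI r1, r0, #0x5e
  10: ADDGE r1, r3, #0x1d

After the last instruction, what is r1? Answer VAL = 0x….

VAL = 0xac

[0] flags=1000 → (cmp)
[1] flags=1000 LT?T → r3=0xaf
[2] flags=1000 EQ?F → skip
[3] flags=0010 → (cmp)
[4] flags=0010 GT?T → r5=0x64
[5] flags=0010 NE?T → r2=0x30
[6] flags=0010 LT?F → skip
[7] flags=0011 → (cmp)
[8] flags=0011 VS?T → r4=0x6a
[9] flags=0011 HI?T → r1=0xac
[10] flags=0011 GE?F → skip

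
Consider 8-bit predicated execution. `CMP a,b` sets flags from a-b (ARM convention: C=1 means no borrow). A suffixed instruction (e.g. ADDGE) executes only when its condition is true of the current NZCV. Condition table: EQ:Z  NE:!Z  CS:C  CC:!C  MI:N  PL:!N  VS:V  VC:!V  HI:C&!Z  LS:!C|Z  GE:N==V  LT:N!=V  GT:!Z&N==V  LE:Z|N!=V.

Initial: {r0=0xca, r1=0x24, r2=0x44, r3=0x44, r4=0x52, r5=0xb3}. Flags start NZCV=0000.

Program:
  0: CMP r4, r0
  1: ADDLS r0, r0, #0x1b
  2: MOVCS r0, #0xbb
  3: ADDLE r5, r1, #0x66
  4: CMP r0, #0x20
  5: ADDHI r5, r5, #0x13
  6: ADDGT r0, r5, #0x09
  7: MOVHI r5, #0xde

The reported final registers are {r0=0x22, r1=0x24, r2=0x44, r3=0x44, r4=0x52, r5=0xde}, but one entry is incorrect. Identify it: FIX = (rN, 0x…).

0: ✓ CMP  NZCV=1001
1: ✓ ADDLS  r0←0xe5
2: · MOVCS
3: · ADDLE
4: ✓ CMP  NZCV=1010
5: ✓ ADDHI  r5←0xc6
6: · ADDGT
7: ✓ MOVHI  r5←0xde

FIX = (r0, 0xe5)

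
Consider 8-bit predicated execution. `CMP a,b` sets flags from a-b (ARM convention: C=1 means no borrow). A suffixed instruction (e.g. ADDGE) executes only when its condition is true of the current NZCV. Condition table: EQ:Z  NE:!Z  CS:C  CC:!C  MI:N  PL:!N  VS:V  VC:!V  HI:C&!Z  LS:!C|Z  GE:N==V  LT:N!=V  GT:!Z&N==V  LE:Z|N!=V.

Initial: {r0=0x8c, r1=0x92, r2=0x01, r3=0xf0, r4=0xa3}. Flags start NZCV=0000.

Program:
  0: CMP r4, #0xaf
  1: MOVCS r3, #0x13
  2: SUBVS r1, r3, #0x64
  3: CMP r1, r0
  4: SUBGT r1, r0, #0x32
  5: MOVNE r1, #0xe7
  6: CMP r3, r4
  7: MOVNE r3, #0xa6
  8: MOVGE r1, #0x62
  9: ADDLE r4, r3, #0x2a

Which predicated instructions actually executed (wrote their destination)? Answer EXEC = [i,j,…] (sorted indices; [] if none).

EXEC = [4,5,7,8]

0: ✓ CMP  NZCV=1000
1: · MOVCS
2: · SUBVS
3: ✓ CMP  NZCV=0010
4: ✓ SUBGT  r1←0x5a
5: ✓ MOVNE  r1←0xe7
6: ✓ CMP  NZCV=0010
7: ✓ MOVNE  r3←0xa6
8: ✓ MOVGE  r1←0x62
9: · ADDLE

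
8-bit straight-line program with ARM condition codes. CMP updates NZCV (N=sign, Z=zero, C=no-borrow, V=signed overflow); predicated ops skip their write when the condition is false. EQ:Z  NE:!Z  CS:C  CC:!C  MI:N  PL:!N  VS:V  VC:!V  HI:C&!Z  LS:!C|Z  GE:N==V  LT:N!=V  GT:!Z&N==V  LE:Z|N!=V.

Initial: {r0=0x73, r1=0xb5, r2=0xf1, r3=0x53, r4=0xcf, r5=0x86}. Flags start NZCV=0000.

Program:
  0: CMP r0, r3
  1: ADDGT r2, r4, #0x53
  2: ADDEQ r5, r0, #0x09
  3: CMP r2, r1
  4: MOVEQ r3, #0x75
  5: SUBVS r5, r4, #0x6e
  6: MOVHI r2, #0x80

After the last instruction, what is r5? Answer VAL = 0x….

0: ✓ CMP  NZCV=0010
1: ✓ ADDGT  r2←0x22
2: · ADDEQ
3: ✓ CMP  NZCV=0000
4: · MOVEQ
5: · SUBVS
6: · MOVHI

VAL = 0x86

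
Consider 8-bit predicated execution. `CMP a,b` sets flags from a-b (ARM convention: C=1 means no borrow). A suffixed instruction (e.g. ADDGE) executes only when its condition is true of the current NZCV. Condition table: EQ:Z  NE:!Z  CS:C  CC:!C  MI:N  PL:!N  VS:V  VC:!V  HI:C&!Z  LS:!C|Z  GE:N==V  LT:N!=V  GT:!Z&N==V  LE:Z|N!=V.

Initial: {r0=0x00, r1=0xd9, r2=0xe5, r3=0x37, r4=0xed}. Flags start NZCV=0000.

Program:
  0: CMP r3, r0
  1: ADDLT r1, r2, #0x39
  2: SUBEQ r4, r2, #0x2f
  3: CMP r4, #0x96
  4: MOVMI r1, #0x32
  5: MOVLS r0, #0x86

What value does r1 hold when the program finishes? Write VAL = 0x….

VAL = 0xd9

0: ✓ CMP  NZCV=0010
1: · ADDLT
2: · SUBEQ
3: ✓ CMP  NZCV=0010
4: · MOVMI
5: · MOVLS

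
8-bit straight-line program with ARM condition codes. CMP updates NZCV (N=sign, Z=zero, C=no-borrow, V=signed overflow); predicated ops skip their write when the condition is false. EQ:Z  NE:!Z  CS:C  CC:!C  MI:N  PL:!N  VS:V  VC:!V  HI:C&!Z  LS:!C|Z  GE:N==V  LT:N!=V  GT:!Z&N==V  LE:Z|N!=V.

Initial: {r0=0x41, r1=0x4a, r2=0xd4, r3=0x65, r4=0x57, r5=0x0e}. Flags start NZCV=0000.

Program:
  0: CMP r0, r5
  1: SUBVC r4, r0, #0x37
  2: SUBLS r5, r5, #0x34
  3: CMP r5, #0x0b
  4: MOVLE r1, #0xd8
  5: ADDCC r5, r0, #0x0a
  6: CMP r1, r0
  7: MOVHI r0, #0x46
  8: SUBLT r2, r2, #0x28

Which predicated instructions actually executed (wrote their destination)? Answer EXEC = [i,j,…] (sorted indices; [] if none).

EXEC = [1,7]

0: ✓ CMP  NZCV=0010
1: ✓ SUBVC  r4←0x0a
2: · SUBLS
3: ✓ CMP  NZCV=0010
4: · MOVLE
5: · ADDCC
6: ✓ CMP  NZCV=0010
7: ✓ MOVHI  r0←0x46
8: · SUBLT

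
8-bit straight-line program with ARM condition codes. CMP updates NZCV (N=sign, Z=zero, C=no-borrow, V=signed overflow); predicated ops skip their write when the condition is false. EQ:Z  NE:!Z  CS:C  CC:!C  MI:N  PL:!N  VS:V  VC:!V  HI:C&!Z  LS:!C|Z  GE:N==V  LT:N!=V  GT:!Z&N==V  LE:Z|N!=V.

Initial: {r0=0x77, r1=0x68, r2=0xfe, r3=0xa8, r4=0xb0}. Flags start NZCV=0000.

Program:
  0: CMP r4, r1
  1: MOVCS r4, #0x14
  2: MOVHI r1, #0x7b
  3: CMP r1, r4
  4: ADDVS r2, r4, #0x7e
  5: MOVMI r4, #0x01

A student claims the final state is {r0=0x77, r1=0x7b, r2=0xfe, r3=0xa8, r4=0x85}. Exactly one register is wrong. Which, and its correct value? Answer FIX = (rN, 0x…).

FIX = (r4, 0x14)

[0] flags=0011 → (cmp)
[1] flags=0011 CS?T → r4=0x14
[2] flags=0011 HI?T → r1=0x7b
[3] flags=0010 → (cmp)
[4] flags=0010 VS?F → skip
[5] flags=0010 MI?F → skip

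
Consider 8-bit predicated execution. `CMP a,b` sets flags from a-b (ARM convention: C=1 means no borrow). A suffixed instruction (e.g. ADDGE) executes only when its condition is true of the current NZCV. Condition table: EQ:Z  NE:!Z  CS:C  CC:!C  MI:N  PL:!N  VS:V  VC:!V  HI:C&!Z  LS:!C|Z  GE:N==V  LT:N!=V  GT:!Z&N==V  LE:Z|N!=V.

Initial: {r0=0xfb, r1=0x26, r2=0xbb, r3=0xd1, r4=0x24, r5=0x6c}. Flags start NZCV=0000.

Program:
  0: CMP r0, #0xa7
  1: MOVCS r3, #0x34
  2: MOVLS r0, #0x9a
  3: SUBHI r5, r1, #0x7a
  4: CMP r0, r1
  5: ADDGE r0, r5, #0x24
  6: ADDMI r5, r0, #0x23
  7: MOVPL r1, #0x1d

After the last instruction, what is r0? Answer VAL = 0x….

[0] flags=0010 → (cmp)
[1] flags=0010 CS?T → r3=0x34
[2] flags=0010 LS?F → skip
[3] flags=0010 HI?T → r5=0xac
[4] flags=1010 → (cmp)
[5] flags=1010 GE?F → skip
[6] flags=1010 MI?T → r5=0x1e
[7] flags=1010 PL?F → skip

VAL = 0xfb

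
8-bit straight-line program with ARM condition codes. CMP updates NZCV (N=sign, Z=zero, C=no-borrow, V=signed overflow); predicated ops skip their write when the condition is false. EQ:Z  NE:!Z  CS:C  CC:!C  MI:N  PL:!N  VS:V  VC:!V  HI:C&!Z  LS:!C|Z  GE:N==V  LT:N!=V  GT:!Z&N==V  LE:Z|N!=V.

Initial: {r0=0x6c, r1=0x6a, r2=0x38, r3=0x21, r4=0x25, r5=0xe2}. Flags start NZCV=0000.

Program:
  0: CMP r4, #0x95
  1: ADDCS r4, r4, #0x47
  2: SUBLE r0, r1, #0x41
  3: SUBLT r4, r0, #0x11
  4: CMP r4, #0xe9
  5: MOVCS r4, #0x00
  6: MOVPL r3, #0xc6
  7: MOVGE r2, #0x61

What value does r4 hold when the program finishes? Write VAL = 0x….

VAL = 0x25

[0] flags=1001 → (cmp)
[1] flags=1001 CS?F → skip
[2] flags=1001 LE?F → skip
[3] flags=1001 LT?F → skip
[4] flags=0000 → (cmp)
[5] flags=0000 CS?F → skip
[6] flags=0000 PL?T → r3=0xc6
[7] flags=0000 GE?T → r2=0x61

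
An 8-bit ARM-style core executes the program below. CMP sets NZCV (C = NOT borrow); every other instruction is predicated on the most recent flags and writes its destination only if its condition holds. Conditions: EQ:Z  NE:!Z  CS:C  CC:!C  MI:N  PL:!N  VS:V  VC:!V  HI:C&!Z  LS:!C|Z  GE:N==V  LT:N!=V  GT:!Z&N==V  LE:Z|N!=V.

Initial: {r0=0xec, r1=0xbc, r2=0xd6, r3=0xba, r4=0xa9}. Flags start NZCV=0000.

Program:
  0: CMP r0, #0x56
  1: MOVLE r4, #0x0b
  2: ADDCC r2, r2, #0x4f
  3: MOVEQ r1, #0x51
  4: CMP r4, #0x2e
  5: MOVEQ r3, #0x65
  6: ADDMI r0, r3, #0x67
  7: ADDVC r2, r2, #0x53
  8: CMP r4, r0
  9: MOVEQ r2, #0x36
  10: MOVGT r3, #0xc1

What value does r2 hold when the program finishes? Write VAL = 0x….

VAL = 0x29

0: ✓ CMP  NZCV=1010
1: ✓ MOVLE  r4←0x0b
2: · ADDCC
3: · MOVEQ
4: ✓ CMP  NZCV=1000
5: · MOVEQ
6: ✓ ADDMI  r0←0x21
7: ✓ ADDVC  r2←0x29
8: ✓ CMP  NZCV=1000
9: · MOVEQ
10: · MOVGT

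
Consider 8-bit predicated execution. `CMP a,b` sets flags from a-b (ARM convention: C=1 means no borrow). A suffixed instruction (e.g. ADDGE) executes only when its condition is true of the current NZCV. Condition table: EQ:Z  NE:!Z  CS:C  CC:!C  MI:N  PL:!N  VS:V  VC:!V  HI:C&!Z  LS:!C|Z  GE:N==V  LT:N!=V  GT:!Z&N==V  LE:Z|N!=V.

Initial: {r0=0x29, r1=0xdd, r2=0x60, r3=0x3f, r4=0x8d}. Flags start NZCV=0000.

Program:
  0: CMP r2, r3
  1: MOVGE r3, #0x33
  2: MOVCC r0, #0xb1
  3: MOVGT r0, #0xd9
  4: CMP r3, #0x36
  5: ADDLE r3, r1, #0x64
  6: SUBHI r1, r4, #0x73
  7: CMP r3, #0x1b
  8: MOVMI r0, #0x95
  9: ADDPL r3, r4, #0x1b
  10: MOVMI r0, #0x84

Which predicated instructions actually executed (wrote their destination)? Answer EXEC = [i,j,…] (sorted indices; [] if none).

0: ✓ CMP  NZCV=0010
1: ✓ MOVGE  r3←0x33
2: · MOVCC
3: ✓ MOVGT  r0←0xd9
4: ✓ CMP  NZCV=1000
5: ✓ ADDLE  r3←0x41
6: · SUBHI
7: ✓ CMP  NZCV=0010
8: · MOVMI
9: ✓ ADDPL  r3←0xa8
10: · MOVMI

EXEC = [1,3,5,9]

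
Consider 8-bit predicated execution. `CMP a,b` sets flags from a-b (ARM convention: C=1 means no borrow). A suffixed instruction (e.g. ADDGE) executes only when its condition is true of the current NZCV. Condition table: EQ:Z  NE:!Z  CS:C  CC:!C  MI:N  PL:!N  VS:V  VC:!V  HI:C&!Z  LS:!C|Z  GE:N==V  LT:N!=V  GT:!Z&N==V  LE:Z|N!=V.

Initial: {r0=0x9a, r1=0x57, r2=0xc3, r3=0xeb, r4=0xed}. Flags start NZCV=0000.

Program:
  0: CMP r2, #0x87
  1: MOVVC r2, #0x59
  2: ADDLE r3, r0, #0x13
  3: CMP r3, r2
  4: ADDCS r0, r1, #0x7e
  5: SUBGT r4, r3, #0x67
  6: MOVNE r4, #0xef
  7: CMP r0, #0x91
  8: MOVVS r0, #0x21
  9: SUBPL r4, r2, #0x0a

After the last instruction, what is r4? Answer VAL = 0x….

[0] flags=0010 → (cmp)
[1] flags=0010 VC?T → r2=0x59
[2] flags=0010 LE?F → skip
[3] flags=1010 → (cmp)
[4] flags=1010 CS?T → r0=0xd5
[5] flags=1010 GT?F → skip
[6] flags=1010 NE?T → r4=0xef
[7] flags=0010 → (cmp)
[8] flags=0010 VS?F → skip
[9] flags=0010 PL?T → r4=0x4f

VAL = 0x4f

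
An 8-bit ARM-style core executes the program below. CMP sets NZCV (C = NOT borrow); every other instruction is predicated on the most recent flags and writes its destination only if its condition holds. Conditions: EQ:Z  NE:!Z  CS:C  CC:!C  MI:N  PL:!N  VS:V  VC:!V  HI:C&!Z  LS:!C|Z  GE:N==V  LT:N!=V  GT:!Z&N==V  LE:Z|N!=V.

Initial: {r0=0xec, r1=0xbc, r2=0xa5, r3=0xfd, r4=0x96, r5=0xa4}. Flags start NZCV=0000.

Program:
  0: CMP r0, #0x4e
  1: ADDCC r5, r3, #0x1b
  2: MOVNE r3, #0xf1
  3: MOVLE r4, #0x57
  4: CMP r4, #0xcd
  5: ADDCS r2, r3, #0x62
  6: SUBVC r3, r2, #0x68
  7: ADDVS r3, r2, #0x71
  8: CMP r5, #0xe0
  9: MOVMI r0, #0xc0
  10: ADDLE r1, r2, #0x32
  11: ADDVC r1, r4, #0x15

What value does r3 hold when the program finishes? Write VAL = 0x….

[0] flags=1010 → (cmp)
[1] flags=1010 CC?F → skip
[2] flags=1010 NE?T → r3=0xf1
[3] flags=1010 LE?T → r4=0x57
[4] flags=1001 → (cmp)
[5] flags=1001 CS?F → skip
[6] flags=1001 VC?F → skip
[7] flags=1001 VS?T → r3=0x16
[8] flags=1000 → (cmp)
[9] flags=1000 MI?T → r0=0xc0
[10] flags=1000 LE?T → r1=0xd7
[11] flags=1000 VC?T → r1=0x6c

VAL = 0x16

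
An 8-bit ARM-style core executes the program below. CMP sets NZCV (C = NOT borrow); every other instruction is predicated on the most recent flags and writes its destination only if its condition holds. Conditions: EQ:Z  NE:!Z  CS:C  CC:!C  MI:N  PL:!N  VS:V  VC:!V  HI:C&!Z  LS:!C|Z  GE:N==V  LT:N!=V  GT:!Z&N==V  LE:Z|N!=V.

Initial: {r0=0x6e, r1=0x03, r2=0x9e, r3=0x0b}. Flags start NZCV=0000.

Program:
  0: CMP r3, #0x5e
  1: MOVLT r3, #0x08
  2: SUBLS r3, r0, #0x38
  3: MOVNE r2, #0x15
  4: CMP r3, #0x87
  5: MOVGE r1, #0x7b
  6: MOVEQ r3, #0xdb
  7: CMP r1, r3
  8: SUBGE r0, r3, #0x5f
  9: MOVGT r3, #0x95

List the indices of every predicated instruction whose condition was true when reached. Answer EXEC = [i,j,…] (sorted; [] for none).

EXEC = [1,2,3,5,8,9]

0: ✓ CMP  NZCV=1000
1: ✓ MOVLT  r3←0x08
2: ✓ SUBLS  r3←0x36
3: ✓ MOVNE  r2←0x15
4: ✓ CMP  NZCV=1001
5: ✓ MOVGE  r1←0x7b
6: · MOVEQ
7: ✓ CMP  NZCV=0010
8: ✓ SUBGE  r0←0xd7
9: ✓ MOVGT  r3←0x95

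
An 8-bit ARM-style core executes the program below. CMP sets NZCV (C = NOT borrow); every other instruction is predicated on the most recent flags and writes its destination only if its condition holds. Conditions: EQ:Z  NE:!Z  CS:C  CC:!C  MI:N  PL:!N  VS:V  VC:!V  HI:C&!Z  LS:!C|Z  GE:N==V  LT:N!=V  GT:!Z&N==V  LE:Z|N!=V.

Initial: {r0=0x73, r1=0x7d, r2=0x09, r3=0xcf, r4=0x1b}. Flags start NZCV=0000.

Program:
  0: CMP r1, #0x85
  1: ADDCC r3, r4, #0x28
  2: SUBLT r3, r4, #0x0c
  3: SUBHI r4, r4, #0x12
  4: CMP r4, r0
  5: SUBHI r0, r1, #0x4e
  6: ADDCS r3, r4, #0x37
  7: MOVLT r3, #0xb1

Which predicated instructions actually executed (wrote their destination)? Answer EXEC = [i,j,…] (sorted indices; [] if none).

0: ✓ CMP  NZCV=1001
1: ✓ ADDCC  r3←0x43
2: · SUBLT
3: · SUBHI
4: ✓ CMP  NZCV=1000
5: · SUBHI
6: · ADDCS
7: ✓ MOVLT  r3←0xb1

EXEC = [1,7]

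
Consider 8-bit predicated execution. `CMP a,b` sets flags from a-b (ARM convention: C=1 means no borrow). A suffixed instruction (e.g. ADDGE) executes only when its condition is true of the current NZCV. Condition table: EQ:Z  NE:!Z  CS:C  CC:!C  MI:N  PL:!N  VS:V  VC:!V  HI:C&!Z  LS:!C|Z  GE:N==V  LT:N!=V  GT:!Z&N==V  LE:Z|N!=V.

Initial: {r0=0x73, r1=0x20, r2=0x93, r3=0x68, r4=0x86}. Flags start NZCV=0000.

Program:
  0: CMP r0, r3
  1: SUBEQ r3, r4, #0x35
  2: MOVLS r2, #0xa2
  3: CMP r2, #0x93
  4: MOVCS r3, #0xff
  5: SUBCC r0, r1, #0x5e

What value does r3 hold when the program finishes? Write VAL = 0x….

[0] flags=0010 → (cmp)
[1] flags=0010 EQ?F → skip
[2] flags=0010 LS?F → skip
[3] flags=0110 → (cmp)
[4] flags=0110 CS?T → r3=0xff
[5] flags=0110 CC?F → skip

VAL = 0xff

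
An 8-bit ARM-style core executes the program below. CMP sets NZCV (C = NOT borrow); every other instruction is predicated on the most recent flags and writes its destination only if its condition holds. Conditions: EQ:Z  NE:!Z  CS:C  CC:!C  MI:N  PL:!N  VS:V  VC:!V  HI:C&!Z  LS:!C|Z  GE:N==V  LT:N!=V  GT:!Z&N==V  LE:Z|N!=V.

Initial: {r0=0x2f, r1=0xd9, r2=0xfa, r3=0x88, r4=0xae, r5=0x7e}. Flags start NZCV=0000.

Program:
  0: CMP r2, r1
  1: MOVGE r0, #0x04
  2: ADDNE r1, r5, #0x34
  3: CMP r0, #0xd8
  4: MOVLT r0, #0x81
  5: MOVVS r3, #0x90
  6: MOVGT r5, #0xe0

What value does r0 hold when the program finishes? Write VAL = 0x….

VAL = 0x04

0: ✓ CMP  NZCV=0010
1: ✓ MOVGE  r0←0x04
2: ✓ ADDNE  r1←0xb2
3: ✓ CMP  NZCV=0000
4: · MOVLT
5: · MOVVS
6: ✓ MOVGT  r5←0xe0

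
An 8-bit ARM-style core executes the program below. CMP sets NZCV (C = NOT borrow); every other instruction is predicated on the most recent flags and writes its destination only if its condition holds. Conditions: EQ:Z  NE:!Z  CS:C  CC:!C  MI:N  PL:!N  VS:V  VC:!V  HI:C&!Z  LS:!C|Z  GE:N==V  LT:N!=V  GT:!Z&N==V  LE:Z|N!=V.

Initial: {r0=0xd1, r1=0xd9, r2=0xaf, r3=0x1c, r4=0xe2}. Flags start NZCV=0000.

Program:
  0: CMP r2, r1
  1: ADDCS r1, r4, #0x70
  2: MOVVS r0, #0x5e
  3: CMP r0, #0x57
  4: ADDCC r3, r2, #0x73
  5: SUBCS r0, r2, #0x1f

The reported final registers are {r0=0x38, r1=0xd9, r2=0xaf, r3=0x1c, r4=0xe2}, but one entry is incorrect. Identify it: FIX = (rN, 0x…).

FIX = (r0, 0x90)

0: ✓ CMP  NZCV=1000
1: · ADDCS
2: · MOVVS
3: ✓ CMP  NZCV=0011
4: · ADDCC
5: ✓ SUBCS  r0←0x90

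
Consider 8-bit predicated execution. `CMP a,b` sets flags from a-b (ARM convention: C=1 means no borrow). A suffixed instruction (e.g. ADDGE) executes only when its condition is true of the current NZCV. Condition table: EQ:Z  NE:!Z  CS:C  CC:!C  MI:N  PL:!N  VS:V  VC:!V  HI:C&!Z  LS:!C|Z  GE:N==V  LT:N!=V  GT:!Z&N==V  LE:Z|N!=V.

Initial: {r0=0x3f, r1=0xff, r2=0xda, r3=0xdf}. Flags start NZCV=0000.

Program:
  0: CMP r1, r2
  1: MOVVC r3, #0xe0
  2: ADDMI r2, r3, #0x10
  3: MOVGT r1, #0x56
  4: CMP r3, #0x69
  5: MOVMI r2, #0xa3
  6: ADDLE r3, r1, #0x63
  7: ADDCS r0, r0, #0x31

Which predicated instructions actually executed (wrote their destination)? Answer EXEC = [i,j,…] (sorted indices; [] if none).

EXEC = [1,3,6,7]

0: ✓ CMP  NZCV=0010
1: ✓ MOVVC  r3←0xe0
2: · ADDMI
3: ✓ MOVGT  r1←0x56
4: ✓ CMP  NZCV=0011
5: · MOVMI
6: ✓ ADDLE  r3←0xb9
7: ✓ ADDCS  r0←0x70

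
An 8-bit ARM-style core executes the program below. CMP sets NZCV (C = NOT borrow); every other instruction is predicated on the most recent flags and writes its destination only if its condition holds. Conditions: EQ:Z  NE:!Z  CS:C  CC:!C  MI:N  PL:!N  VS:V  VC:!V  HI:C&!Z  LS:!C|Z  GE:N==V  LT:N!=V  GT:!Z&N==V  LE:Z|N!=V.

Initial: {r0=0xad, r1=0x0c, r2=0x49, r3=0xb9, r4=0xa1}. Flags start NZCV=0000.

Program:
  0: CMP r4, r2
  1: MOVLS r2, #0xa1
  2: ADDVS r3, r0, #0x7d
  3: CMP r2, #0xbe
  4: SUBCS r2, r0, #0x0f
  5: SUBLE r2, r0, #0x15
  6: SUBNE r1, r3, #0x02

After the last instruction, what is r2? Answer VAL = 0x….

VAL = 0x49

[0] flags=0011 → (cmp)
[1] flags=0011 LS?F → skip
[2] flags=0011 VS?T → r3=0x2a
[3] flags=1001 → (cmp)
[4] flags=1001 CS?F → skip
[5] flags=1001 LE?F → skip
[6] flags=1001 NE?T → r1=0x28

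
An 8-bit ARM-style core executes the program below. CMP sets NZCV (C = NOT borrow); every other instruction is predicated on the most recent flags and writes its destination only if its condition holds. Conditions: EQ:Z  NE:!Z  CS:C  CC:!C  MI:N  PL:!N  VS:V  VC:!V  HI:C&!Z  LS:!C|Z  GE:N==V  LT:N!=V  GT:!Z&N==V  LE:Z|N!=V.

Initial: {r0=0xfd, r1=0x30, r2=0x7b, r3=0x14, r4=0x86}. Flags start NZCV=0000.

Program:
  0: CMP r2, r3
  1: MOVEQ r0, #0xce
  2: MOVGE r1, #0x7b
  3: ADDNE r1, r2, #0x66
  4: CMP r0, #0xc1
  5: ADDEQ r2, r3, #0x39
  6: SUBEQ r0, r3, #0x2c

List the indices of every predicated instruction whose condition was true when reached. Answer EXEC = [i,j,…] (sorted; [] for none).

EXEC = [2,3]

0: ✓ CMP  NZCV=0010
1: · MOVEQ
2: ✓ MOVGE  r1←0x7b
3: ✓ ADDNE  r1←0xe1
4: ✓ CMP  NZCV=0010
5: · ADDEQ
6: · SUBEQ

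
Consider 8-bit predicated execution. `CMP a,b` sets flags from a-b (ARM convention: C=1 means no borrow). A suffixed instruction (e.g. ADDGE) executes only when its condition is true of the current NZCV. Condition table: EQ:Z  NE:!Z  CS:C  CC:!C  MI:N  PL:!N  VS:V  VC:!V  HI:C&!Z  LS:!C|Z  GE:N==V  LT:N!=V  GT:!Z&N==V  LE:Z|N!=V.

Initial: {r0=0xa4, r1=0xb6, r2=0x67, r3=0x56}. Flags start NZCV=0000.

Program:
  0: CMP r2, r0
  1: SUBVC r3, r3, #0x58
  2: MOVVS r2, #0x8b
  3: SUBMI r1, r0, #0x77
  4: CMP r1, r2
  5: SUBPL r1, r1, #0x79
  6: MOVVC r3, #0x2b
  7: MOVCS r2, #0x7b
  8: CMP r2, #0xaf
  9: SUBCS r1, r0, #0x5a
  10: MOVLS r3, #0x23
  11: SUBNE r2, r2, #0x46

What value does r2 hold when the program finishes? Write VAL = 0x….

0: ✓ CMP  NZCV=1001
1: · SUBVC
2: ✓ MOVVS  r2←0x8b
3: ✓ SUBMI  r1←0x2d
4: ✓ CMP  NZCV=1001
5: · SUBPL
6: · MOVVC
7: · MOVCS
8: ✓ CMP  NZCV=1000
9: · SUBCS
10: ✓ MOVLS  r3←0x23
11: ✓ SUBNE  r2←0x45

VAL = 0x45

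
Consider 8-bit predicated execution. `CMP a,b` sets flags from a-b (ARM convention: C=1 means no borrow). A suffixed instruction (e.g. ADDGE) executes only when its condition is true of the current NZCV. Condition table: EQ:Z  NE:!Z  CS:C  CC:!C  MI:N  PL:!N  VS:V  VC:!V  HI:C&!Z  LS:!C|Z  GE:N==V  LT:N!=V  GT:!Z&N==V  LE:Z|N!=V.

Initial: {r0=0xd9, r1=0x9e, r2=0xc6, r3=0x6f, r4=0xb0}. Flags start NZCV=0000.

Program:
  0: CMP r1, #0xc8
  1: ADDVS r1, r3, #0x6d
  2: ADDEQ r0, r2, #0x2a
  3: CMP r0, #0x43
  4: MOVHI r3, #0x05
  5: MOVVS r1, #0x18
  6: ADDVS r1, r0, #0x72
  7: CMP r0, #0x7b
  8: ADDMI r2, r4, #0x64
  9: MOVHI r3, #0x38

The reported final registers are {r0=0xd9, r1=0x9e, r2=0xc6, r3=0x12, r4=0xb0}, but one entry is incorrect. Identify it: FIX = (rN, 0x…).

0: ✓ CMP  NZCV=1000
1: · ADDVS
2: · ADDEQ
3: ✓ CMP  NZCV=1010
4: ✓ MOVHI  r3←0x05
5: · MOVVS
6: · ADDVS
7: ✓ CMP  NZCV=0011
8: · ADDMI
9: ✓ MOVHI  r3←0x38

FIX = (r3, 0x38)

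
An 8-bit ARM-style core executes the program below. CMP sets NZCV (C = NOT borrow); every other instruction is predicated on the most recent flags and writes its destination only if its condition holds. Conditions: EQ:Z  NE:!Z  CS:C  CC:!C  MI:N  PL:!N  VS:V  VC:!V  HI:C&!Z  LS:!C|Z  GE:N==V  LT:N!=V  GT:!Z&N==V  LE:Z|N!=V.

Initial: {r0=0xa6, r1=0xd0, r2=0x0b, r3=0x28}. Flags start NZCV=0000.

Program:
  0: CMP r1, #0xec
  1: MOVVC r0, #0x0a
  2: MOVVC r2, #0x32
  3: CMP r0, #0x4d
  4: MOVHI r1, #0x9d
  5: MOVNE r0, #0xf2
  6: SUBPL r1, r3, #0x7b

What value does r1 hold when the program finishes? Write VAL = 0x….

VAL = 0xd0

0: ✓ CMP  NZCV=1000
1: ✓ MOVVC  r0←0x0a
2: ✓ MOVVC  r2←0x32
3: ✓ CMP  NZCV=1000
4: · MOVHI
5: ✓ MOVNE  r0←0xf2
6: · SUBPL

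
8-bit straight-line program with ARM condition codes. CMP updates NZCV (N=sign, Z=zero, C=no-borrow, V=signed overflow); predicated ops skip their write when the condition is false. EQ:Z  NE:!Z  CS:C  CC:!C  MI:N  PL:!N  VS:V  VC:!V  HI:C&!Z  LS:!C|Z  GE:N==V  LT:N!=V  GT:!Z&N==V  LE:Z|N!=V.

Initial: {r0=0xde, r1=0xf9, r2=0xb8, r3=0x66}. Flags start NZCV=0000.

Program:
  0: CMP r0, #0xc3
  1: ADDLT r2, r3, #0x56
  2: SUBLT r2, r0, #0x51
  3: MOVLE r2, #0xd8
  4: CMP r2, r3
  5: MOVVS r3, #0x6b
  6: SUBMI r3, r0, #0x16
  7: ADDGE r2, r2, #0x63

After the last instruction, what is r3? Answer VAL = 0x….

[0] flags=0010 → (cmp)
[1] flags=0010 LT?F → skip
[2] flags=0010 LT?F → skip
[3] flags=0010 LE?F → skip
[4] flags=0011 → (cmp)
[5] flags=0011 VS?T → r3=0x6b
[6] flags=0011 MI?F → skip
[7] flags=0011 GE?F → skip

VAL = 0x6b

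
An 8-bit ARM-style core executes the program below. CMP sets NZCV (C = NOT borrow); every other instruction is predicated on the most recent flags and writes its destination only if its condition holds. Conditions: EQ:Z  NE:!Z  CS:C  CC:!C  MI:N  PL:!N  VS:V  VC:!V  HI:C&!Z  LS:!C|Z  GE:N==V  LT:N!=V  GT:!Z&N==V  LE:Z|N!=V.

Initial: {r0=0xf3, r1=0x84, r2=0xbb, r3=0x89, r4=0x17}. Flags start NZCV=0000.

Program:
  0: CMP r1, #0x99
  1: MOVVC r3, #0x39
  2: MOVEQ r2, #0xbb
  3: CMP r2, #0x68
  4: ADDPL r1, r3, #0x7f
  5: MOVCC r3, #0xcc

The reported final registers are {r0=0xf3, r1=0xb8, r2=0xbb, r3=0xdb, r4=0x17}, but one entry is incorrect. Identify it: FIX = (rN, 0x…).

[0] flags=1000 → (cmp)
[1] flags=1000 VC?T → r3=0x39
[2] flags=1000 EQ?F → skip
[3] flags=0011 → (cmp)
[4] flags=0011 PL?T → r1=0xb8
[5] flags=0011 CC?F → skip

FIX = (r3, 0x39)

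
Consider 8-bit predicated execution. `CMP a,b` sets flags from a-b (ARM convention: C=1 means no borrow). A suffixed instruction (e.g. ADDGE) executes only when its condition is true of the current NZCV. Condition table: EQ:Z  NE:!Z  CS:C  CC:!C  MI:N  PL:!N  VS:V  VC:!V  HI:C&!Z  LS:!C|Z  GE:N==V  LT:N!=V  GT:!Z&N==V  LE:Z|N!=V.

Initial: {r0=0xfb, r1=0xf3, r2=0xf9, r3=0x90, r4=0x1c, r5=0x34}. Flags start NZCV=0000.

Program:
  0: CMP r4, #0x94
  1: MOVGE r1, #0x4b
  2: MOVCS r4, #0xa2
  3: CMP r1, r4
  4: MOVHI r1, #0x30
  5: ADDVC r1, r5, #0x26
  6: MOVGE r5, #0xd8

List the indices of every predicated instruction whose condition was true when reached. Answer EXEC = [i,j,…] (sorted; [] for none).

EXEC = [1,4,5,6]

0: ✓ CMP  NZCV=1001
1: ✓ MOVGE  r1←0x4b
2: · MOVCS
3: ✓ CMP  NZCV=0010
4: ✓ MOVHI  r1←0x30
5: ✓ ADDVC  r1←0x5a
6: ✓ MOVGE  r5←0xd8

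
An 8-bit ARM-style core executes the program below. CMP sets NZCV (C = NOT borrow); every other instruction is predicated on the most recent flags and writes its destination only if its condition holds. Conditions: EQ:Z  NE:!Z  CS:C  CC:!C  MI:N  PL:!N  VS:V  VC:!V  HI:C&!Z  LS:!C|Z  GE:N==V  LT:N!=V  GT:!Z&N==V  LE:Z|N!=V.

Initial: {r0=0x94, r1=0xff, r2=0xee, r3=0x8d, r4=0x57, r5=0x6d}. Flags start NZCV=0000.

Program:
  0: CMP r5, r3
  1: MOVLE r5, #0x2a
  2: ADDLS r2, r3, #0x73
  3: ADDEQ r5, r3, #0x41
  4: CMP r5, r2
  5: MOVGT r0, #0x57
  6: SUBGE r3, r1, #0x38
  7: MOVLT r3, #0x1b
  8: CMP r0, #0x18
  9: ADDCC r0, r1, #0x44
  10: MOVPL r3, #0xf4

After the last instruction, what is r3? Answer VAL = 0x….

VAL = 0xf4

[0] flags=1001 → (cmp)
[1] flags=1001 LE?F → skip
[2] flags=1001 LS?T → r2=0x00
[3] flags=1001 EQ?F → skip
[4] flags=0010 → (cmp)
[5] flags=0010 GT?T → r0=0x57
[6] flags=0010 GE?T → r3=0xc7
[7] flags=0010 LT?F → skip
[8] flags=0010 → (cmp)
[9] flags=0010 CC?F → skip
[10] flags=0010 PL?T → r3=0xf4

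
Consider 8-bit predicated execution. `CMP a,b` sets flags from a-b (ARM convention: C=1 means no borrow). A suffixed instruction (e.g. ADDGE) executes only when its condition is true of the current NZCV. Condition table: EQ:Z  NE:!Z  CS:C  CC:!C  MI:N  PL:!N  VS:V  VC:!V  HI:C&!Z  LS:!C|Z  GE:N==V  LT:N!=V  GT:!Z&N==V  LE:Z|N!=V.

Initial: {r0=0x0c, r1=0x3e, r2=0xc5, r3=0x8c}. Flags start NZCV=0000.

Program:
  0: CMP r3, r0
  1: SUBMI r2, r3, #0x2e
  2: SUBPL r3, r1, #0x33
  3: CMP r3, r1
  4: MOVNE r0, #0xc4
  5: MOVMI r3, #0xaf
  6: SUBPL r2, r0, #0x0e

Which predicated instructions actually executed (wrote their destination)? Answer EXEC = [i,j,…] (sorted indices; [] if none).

[0] flags=1010 → (cmp)
[1] flags=1010 MI?T → r2=0x5e
[2] flags=1010 PL?F → skip
[3] flags=0011 → (cmp)
[4] flags=0011 NE?T → r0=0xc4
[5] flags=0011 MI?F → skip
[6] flags=0011 PL?T → r2=0xb6

EXEC = [1,4,6]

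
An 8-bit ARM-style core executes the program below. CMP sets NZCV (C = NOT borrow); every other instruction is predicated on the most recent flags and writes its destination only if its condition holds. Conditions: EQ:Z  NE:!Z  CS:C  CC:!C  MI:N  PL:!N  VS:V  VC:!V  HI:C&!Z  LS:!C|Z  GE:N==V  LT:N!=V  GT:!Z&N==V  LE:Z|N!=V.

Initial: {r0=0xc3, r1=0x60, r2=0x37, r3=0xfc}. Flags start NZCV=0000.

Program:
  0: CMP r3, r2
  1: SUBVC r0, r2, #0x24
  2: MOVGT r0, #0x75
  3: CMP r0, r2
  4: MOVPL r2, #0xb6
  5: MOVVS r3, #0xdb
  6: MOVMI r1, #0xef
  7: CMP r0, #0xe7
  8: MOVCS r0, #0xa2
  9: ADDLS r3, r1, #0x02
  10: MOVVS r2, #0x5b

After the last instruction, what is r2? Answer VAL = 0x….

[0] flags=1010 → (cmp)
[1] flags=1010 VC?T → r0=0x13
[2] flags=1010 GT?F → skip
[3] flags=1000 → (cmp)
[4] flags=1000 PL?F → skip
[5] flags=1000 VS?F → skip
[6] flags=1000 MI?T → r1=0xef
[7] flags=0000 → (cmp)
[8] flags=0000 CS?F → skip
[9] flags=0000 LS?T → r3=0xf1
[10] flags=0000 VS?F → skip

VAL = 0x37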